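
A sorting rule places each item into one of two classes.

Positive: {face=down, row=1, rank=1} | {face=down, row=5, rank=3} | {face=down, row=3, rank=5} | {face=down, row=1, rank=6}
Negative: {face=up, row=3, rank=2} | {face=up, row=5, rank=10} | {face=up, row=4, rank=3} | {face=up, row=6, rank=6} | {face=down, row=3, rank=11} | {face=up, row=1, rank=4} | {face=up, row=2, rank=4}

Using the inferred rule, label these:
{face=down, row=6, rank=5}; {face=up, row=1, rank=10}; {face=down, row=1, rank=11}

Positive, Negative, Negative

The common property of the 'Positive' items is: face is down AND rank ≤ 6. No 'Negative' item has it.
{face=down, row=6, rank=5}: Positive (face is down, rank = 5). {face=up, row=1, rank=10}: Negative (face is up, rank = 10). {face=down, row=1, rank=11}: Negative (face is down, rank = 11).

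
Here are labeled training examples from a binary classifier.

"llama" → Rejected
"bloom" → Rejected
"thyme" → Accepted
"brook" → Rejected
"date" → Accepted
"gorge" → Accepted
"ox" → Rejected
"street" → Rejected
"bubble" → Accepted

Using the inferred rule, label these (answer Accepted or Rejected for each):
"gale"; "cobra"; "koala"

Looking at the examples, the only property every 'Accepted' case has and every 'Rejected' case lacks is: ends with 'e'.
"gale": ends with 'e' — fits, so Accepted. "cobra": ends with 'a' — does not pass, so Rejected. "koala": ends with 'a' — does not pass, so Rejected.

Accepted, Rejected, Rejected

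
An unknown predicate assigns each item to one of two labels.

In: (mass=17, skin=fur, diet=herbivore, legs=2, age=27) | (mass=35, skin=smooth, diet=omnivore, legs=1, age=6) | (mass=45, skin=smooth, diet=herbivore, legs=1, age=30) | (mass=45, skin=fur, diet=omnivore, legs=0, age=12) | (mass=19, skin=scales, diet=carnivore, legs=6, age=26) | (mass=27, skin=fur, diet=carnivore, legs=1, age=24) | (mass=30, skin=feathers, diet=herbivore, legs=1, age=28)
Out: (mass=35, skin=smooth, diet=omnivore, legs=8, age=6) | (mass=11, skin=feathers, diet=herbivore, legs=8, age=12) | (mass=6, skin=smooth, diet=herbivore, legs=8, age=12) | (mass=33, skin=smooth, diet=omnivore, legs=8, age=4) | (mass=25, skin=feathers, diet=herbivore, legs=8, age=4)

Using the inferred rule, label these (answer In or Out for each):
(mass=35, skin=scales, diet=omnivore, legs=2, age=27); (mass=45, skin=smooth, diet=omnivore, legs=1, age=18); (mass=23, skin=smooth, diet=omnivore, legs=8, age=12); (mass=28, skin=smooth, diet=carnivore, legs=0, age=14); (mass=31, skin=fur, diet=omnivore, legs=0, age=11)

'In' ⟺ legs ≤ 6.
(mass=35, skin=scales, diet=omnivore, legs=2, age=27) → legs = 2 → In. (mass=45, skin=smooth, diet=omnivore, legs=1, age=18) → legs = 1 → In. (mass=23, skin=smooth, diet=omnivore, legs=8, age=12) → legs = 8 → Out. (mass=28, skin=smooth, diet=carnivore, legs=0, age=14) → legs = 0 → In. (mass=31, skin=fur, diet=omnivore, legs=0, age=11) → legs = 0 → In.

In, In, Out, In, In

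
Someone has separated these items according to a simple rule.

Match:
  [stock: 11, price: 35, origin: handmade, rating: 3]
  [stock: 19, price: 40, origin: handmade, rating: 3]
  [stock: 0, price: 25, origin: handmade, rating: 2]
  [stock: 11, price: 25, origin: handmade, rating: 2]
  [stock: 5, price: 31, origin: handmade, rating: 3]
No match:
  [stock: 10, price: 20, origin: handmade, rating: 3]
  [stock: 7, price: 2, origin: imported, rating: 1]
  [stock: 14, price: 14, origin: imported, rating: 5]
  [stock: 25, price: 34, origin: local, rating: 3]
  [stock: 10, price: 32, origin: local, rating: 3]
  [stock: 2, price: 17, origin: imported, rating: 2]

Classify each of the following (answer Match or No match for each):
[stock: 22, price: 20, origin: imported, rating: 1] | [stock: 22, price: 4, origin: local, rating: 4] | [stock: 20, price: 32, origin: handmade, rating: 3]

No match, No match, Match

Rule: origin is handmade AND price ≥ 25. This holds for each 'Match' example and fails for each 'No match' one.
No match: [stock: 22, price: 20, origin: imported, rating: 1], since origin is imported, price = 20. No match: [stock: 22, price: 4, origin: local, rating: 4], since origin is local, price = 4. Match: [stock: 20, price: 32, origin: handmade, rating: 3], since origin is handmade, price = 32.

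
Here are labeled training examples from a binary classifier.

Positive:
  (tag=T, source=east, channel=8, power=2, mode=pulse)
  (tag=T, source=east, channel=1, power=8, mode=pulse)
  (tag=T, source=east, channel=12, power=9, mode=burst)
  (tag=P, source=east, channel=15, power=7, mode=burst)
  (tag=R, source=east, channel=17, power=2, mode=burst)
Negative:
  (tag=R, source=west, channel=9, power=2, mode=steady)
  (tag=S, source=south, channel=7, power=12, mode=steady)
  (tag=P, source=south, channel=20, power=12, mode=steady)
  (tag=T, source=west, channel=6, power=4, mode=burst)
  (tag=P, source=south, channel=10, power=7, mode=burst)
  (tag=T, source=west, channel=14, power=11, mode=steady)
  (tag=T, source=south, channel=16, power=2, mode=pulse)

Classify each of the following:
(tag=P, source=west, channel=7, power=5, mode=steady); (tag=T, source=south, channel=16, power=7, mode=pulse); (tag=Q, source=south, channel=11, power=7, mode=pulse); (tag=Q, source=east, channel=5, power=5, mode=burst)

The classifier is using: source is east.
(tag=P, source=west, channel=7, power=5, mode=steady) — source is west, hence Negative. (tag=T, source=south, channel=16, power=7, mode=pulse) — source is south, hence Negative. (tag=Q, source=south, channel=11, power=7, mode=pulse) — source is south, hence Negative. (tag=Q, source=east, channel=5, power=5, mode=burst) — source is east, hence Positive.

Negative, Negative, Negative, Positive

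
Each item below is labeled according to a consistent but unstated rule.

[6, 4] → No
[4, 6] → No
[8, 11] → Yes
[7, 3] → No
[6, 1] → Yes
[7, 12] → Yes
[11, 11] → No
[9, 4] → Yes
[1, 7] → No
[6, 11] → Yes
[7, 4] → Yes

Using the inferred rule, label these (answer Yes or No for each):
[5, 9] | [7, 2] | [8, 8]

The rule appears to be: sum is odd.
No: [5, 9], since 5+9 = 14.
Yes: [7, 2], since 7+2 = 9.
No: [8, 8], since 8+8 = 16.

No, Yes, No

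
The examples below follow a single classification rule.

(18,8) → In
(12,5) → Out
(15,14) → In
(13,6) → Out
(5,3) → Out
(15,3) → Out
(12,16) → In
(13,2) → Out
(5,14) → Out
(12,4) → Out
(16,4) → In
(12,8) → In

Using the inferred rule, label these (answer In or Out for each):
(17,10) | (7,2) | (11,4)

A rule that fits every label: sum ≥ 20 — true of each 'In' example, false of each 'Out' one.
(17,10) — 17+10 = 27, hence In. (7,2) — 7+2 = 9, hence Out. (11,4) — 11+4 = 15, hence Out.

In, Out, Out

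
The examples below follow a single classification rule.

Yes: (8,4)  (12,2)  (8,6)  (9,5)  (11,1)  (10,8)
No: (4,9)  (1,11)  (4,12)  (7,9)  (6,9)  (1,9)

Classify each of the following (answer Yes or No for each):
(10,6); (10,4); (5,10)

All 'Yes' examples share one property — first > second — and every 'No' example lacks it.
(10,6) → 10 > 6 → Yes.
(10,4) → 10 > 4 → Yes.
(5,10) → 5 < 10 → No.

Yes, Yes, No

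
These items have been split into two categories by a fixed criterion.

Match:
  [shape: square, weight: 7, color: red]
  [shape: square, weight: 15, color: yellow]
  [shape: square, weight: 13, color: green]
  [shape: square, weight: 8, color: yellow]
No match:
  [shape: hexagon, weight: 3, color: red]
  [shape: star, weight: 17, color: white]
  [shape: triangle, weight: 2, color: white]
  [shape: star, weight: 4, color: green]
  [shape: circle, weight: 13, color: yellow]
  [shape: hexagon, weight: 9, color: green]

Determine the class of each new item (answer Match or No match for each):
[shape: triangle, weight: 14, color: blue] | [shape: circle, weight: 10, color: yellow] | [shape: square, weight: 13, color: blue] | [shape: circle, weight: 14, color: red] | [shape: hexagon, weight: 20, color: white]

No match, No match, Match, No match, No match

Every 'Match' example satisfies: shape is square. None of the 'No match' examples do.
[shape: triangle, weight: 14, color: blue] — shape is triangle, hence No match. [shape: circle, weight: 10, color: yellow] — shape is circle, hence No match. [shape: square, weight: 13, color: blue] — shape is square, hence Match. [shape: circle, weight: 14, color: red] — shape is circle, hence No match. [shape: hexagon, weight: 20, color: white] — shape is hexagon, hence No match.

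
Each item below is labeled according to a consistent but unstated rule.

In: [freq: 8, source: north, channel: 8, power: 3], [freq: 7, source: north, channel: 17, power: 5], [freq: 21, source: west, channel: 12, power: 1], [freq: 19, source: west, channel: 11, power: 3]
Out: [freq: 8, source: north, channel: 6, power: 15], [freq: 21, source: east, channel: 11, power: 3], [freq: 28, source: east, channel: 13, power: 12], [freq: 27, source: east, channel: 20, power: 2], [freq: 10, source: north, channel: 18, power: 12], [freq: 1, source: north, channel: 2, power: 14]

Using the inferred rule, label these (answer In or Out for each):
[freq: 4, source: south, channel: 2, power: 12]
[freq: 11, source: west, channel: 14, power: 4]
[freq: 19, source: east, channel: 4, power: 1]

The classifier is using: source is not east AND power ≤ 5.
[freq: 4, source: south, channel: 2, power: 12]: Out (source is south, power = 12).
[freq: 11, source: west, channel: 14, power: 4]: In (source is west, power = 4).
[freq: 19, source: east, channel: 4, power: 1]: Out (source is east, power = 1).

Out, In, Out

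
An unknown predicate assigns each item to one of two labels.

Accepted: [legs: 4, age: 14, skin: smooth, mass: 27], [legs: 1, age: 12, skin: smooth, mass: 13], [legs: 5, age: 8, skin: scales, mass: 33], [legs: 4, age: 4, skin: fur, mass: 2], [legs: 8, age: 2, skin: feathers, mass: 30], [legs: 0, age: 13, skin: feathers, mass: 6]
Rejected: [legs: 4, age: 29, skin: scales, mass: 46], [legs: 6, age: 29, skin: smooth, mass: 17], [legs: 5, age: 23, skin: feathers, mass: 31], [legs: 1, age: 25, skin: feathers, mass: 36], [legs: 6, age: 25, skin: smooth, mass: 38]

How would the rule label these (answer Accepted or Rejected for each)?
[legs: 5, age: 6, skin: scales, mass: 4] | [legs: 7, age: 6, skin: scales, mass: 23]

The common property of the 'Accepted' items is: age ≤ 14. No 'Rejected' item has it.
[legs: 5, age: 6, skin: scales, mass: 4]: age = 6, satisfies this → Accepted.
[legs: 7, age: 6, skin: scales, mass: 23]: age = 6, satisfies this → Accepted.

Accepted, Accepted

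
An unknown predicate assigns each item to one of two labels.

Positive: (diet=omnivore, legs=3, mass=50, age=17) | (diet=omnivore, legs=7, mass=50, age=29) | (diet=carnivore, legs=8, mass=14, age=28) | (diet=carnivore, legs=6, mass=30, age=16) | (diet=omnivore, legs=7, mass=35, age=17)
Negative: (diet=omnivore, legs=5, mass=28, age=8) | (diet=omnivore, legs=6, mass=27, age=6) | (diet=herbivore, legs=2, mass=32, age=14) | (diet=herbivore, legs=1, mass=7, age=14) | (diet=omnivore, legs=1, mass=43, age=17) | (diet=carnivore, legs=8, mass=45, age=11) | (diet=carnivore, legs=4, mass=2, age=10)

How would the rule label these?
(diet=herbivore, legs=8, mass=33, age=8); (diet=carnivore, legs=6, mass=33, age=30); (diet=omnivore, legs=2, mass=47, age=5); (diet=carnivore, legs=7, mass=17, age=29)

Negative, Positive, Negative, Positive

The common property of the 'Positive' items is: legs ≥ 2 AND age ≥ 16. No 'Negative' item has it.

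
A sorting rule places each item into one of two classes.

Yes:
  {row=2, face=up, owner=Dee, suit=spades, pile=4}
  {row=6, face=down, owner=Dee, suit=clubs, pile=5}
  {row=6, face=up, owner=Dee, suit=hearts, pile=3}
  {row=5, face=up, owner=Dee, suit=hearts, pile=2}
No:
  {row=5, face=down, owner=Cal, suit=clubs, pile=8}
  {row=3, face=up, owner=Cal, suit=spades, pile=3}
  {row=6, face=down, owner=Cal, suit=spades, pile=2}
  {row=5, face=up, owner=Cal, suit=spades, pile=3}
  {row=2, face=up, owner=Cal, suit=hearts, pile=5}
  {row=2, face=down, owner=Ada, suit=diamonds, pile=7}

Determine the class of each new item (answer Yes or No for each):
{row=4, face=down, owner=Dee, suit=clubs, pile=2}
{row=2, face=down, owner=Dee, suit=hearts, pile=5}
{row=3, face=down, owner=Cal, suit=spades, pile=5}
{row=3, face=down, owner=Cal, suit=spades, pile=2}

Yes, Yes, No, No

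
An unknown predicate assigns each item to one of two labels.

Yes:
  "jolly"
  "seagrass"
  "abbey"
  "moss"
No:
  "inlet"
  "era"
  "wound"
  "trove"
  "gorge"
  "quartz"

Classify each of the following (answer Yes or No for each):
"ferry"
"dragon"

Yes, No

Comparing the two groups points to one rule — has a double letter.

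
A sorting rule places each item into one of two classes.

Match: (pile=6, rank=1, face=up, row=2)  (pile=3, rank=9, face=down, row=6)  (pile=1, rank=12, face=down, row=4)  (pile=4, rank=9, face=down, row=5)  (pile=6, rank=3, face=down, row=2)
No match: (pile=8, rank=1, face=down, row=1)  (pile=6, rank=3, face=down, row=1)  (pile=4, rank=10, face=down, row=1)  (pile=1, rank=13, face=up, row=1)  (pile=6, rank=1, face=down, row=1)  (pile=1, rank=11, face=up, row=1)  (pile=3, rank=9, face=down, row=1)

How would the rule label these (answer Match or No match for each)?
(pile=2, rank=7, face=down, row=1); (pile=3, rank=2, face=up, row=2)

All 'Match' examples share one property — row ≥ 2 — and every 'No match' example lacks it.

No match, Match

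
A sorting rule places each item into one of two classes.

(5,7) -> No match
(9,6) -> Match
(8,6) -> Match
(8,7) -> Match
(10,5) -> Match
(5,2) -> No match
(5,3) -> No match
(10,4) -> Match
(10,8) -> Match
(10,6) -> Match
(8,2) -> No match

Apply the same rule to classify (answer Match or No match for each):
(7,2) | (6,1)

One predicate separates the groups cleanly: sum ≥ 14.
No match: (7,2), since 7+2 = 9.
No match: (6,1), since 6+1 = 7.

No match, No match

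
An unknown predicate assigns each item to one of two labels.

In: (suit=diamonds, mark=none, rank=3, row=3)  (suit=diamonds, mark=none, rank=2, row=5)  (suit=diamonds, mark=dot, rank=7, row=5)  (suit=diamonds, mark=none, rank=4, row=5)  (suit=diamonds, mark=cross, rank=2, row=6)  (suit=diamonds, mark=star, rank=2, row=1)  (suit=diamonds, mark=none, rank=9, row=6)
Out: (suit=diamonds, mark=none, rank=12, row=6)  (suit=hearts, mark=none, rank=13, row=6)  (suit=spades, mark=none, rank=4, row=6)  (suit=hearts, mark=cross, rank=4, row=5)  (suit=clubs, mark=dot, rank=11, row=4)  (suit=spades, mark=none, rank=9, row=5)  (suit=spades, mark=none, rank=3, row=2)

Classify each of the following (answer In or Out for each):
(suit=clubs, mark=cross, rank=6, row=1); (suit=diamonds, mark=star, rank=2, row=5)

The classifier is using: suit is diamonds AND rank ≤ 9.
(suit=clubs, mark=cross, rank=6, row=1) — suit is clubs, rank = 6, hence Out.
(suit=diamonds, mark=star, rank=2, row=5) — suit is diamonds, rank = 2, hence In.

Out, In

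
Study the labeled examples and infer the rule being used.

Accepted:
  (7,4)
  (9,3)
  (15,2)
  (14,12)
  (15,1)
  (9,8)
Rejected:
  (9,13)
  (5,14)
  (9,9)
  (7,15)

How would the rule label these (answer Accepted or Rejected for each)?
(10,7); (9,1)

'Accepted' ⟺ first > second.

Accepted, Accepted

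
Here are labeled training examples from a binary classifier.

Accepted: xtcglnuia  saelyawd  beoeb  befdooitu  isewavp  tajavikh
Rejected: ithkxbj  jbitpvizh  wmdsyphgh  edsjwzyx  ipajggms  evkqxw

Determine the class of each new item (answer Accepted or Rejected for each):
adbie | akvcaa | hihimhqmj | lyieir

Accepted, Accepted, Rejected, Accepted

A rule that fits every label: has ≥ 3 vowels — true of each 'Accepted' example, false of each 'Rejected' one.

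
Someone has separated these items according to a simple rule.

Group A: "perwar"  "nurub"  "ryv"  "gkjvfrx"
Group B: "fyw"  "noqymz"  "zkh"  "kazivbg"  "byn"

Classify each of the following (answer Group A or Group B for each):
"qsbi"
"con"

Looking at the examples, the only property every 'Group A' case has and every 'Group B' case lacks is: contains 'r'.
Group B: "qsbi", since no 'r'.
Group B: "con", since no 'r'.

Group B, Group B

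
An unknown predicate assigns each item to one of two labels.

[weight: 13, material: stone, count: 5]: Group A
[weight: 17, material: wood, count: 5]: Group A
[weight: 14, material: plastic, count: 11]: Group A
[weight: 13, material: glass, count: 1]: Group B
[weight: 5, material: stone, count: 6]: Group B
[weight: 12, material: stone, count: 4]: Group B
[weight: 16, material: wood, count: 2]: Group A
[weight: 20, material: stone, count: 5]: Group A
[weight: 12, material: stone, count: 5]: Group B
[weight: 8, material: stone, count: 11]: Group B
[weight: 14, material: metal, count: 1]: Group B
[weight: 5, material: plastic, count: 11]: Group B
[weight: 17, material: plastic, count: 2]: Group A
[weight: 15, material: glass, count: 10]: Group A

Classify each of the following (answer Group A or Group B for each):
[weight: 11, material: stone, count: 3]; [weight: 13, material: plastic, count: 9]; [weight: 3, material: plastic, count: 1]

The classifier is using: count ≥ 2 AND weight ≥ 13.
[weight: 11, material: stone, count: 3]: Group B (count = 3, weight = 11). [weight: 13, material: plastic, count: 9]: Group A (count = 9, weight = 13). [weight: 3, material: plastic, count: 1]: Group B (count = 1, weight = 3).

Group B, Group A, Group B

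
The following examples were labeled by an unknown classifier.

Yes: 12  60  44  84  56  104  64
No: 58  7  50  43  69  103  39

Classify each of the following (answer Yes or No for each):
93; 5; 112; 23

No, No, Yes, No

The distinguishing property — multiple of 4 — holds for all the 'Yes' cases and none of the 'No' cases.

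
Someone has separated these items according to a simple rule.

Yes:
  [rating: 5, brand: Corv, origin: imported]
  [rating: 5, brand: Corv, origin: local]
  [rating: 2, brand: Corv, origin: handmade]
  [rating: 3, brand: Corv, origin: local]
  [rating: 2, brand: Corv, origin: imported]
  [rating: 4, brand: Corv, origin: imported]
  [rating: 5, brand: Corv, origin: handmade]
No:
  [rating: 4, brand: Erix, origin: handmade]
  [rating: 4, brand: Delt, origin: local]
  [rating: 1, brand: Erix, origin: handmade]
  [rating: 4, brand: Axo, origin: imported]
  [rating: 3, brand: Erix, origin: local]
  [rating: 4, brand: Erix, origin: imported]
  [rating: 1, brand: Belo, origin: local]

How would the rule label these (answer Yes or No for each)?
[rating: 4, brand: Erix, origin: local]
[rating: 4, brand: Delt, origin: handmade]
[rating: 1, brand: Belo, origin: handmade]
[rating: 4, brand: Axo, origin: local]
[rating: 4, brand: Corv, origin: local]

The classifier is using: brand is Corv.
[rating: 4, brand: Erix, origin: local] — brand is Erix, hence No. [rating: 4, brand: Delt, origin: handmade] — brand is Delt, hence No. [rating: 1, brand: Belo, origin: handmade] — brand is Belo, hence No. [rating: 4, brand: Axo, origin: local] — brand is Axo, hence No. [rating: 4, brand: Corv, origin: local] — brand is Corv, hence Yes.

No, No, No, No, Yes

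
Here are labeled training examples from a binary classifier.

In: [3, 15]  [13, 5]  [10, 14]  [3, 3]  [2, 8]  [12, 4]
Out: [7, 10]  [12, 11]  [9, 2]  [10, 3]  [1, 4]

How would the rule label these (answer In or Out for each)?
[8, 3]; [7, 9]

Out, In

All 'In' examples share one property — sum is even — and every 'Out' example lacks it.
[8, 3] — 8+3 = 11, hence Out. [7, 9] — 7+9 = 16, hence In.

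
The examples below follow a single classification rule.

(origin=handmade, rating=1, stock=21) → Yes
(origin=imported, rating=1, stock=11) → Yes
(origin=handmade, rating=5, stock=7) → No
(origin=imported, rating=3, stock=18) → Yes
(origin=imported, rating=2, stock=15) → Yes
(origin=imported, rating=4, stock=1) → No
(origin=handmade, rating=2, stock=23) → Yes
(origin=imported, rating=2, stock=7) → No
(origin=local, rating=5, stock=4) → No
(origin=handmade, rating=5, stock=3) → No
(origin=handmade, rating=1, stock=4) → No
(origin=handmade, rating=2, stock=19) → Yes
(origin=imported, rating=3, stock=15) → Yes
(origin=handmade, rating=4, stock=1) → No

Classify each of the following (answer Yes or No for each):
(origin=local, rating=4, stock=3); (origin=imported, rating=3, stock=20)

No, Yes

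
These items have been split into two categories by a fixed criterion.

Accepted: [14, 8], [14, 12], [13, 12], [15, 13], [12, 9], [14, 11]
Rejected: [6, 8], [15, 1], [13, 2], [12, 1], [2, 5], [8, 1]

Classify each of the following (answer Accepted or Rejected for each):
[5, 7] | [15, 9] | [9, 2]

The simplest hypothesis consistent with all the labels is: sum ≥ 21.

Rejected, Accepted, Rejected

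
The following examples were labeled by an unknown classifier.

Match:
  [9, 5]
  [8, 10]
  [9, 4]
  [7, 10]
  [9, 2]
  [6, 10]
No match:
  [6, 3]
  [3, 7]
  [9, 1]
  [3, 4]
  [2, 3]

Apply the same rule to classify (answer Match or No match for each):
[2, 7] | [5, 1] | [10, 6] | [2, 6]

Rule: sum ≥ 11. This holds for each 'Match' example and fails for each 'No match' one.

No match, No match, Match, No match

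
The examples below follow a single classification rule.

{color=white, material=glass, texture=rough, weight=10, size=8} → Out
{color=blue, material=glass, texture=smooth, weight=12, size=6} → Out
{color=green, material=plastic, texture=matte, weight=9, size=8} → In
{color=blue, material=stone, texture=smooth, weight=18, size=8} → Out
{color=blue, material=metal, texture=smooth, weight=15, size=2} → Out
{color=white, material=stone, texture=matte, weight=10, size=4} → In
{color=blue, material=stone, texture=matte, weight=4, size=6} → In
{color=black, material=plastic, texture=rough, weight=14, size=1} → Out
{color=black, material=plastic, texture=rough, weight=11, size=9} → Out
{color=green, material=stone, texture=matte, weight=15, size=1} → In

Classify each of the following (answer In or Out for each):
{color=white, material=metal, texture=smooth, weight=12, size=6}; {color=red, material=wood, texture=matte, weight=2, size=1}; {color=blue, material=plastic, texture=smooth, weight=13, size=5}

Out, In, Out

The distinguishing property — texture is matte — holds for all the 'In' cases and none of the 'Out' cases.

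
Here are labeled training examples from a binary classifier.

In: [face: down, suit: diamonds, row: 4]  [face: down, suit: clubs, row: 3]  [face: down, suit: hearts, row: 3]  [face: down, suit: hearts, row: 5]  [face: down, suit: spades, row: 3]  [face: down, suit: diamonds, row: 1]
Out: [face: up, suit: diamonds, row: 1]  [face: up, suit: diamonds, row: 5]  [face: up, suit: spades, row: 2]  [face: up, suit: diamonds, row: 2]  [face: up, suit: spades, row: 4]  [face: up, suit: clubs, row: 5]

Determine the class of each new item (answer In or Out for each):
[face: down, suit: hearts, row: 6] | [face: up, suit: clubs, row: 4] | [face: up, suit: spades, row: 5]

The simplest hypothesis consistent with all the labels is: face is down.
[face: down, suit: hearts, row: 6]: face is down, checks out → In. [face: up, suit: clubs, row: 4]: face is up, does not pass → Out. [face: up, suit: spades, row: 5]: face is up, does not pass → Out.

In, Out, Out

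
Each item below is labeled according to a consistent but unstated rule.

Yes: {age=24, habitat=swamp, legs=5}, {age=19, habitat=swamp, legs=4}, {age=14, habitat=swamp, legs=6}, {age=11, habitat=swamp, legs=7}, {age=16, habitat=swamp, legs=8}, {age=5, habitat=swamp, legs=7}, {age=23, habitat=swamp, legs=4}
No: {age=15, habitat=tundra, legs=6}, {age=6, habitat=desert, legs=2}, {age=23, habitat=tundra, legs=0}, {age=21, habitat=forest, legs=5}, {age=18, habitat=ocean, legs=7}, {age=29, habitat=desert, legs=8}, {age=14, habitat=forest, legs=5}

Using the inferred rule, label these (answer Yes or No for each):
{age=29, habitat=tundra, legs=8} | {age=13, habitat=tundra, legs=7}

Rule: habitat is swamp. This holds for each 'Yes' example and fails for each 'No' one.
No: {age=29, habitat=tundra, legs=8}, since habitat is tundra. No: {age=13, habitat=tundra, legs=7}, since habitat is tundra.

No, No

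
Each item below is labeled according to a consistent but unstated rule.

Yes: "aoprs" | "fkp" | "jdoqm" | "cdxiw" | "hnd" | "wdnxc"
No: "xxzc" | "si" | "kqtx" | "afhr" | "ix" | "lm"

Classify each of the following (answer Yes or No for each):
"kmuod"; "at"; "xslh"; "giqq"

Yes, No, No, No

The simplest hypothesis consistent with all the labels is: odd length.
Yes: "kmuod", since length 5. No: "at", since length 2. No: "xslh", since length 4. No: "giqq", since length 4.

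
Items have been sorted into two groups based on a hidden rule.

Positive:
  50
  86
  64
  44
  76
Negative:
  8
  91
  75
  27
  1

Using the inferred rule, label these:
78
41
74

'Positive' ⟺ even AND at least 27.

Positive, Negative, Positive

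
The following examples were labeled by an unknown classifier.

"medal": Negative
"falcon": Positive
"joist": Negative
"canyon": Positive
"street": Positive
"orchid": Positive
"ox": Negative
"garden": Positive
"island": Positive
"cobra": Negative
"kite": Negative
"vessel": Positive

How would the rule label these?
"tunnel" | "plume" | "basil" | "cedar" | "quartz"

'Positive' ⟺ length 6.
Positive: "tunnel", since length 6. Negative: "plume", since length 5. Negative: "basil", since length 5. Negative: "cedar", since length 5. Positive: "quartz", since length 6.

Positive, Negative, Negative, Negative, Positive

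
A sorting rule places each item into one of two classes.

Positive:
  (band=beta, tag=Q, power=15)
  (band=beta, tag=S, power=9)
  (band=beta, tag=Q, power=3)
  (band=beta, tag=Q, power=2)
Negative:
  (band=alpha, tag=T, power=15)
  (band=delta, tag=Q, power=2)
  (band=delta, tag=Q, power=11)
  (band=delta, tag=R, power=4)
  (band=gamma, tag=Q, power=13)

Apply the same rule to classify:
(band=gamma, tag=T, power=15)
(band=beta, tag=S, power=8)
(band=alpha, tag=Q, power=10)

The common property of the 'Positive' items is: band is beta. No 'Negative' item has it.
(band=gamma, tag=T, power=15): band is gamma — does not pass, so Negative. (band=beta, tag=S, power=8): band is beta — qualifies, so Positive. (band=alpha, tag=Q, power=10): band is alpha — does not pass, so Negative.

Negative, Positive, Negative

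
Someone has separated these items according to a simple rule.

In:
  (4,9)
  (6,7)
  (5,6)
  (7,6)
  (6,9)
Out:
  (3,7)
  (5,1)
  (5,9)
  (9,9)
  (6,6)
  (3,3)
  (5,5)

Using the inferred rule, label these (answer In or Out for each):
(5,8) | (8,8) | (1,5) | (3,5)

In, Out, Out, Out

The pattern is that an item is 'In' exactly when: sum is odd.
(5,8) — 5+8 = 13, hence In.
(8,8) — 8+8 = 16, hence Out.
(1,5) — 1+5 = 6, hence Out.
(3,5) — 3+5 = 8, hence Out.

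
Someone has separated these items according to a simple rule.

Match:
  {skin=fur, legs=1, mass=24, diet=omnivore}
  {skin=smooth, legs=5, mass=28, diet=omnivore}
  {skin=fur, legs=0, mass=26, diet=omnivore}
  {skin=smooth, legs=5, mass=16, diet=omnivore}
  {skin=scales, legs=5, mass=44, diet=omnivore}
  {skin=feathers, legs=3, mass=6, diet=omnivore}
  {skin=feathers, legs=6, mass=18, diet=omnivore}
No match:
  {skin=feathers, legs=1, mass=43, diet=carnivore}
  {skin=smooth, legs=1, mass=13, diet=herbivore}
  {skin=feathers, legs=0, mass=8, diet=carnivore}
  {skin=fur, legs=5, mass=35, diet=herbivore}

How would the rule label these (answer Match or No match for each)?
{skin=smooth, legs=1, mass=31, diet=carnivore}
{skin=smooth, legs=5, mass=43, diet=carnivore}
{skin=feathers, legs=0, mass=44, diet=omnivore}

No match, No match, Match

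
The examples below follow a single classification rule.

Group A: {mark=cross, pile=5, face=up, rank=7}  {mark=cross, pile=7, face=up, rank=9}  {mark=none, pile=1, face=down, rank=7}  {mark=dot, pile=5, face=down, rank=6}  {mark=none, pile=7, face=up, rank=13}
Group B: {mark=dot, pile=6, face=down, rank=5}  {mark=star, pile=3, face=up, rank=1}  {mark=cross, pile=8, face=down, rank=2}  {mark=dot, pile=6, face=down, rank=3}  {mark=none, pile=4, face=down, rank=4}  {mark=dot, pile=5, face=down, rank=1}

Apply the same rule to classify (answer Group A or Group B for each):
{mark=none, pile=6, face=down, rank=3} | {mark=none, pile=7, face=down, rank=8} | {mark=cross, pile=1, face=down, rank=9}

Group B, Group A, Group A

A rule that fits every label: rank ≥ 6 — true of each 'Group A' example, false of each 'Group B' one.
{mark=none, pile=6, face=down, rank=3}: Group B (rank = 3).
{mark=none, pile=7, face=down, rank=8}: Group A (rank = 8).
{mark=cross, pile=1, face=down, rank=9}: Group A (rank = 9).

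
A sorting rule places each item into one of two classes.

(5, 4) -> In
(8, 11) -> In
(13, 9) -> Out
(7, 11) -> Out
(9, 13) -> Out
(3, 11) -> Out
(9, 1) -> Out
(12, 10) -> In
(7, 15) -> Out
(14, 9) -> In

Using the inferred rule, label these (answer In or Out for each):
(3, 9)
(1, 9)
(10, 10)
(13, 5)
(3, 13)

The rule appears to be: product is even.
(3, 9): Out (3·9 = 27).
(1, 9): Out (1·9 = 9).
(10, 10): In (10·10 = 100).
(13, 5): Out (13·5 = 65).
(3, 13): Out (3·13 = 39).

Out, Out, In, Out, Out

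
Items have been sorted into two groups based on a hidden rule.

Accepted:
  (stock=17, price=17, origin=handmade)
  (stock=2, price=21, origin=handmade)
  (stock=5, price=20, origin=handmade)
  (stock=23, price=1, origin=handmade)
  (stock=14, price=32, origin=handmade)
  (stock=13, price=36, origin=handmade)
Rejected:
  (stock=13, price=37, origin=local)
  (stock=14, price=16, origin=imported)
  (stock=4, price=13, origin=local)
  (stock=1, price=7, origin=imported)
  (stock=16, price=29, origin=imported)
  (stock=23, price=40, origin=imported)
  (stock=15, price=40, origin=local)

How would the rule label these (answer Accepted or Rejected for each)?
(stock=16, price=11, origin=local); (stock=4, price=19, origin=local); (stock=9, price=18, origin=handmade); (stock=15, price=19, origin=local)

The distinguishing property — origin is handmade — holds for all the 'Accepted' cases and none of the 'Rejected' cases.
(stock=16, price=11, origin=local): origin is local — doesn't qualify, so Rejected.
(stock=4, price=19, origin=local): origin is local — doesn't qualify, so Rejected.
(stock=9, price=18, origin=handmade): origin is handmade — has this property, so Accepted.
(stock=15, price=19, origin=local): origin is local — doesn't qualify, so Rejected.

Rejected, Rejected, Accepted, Rejected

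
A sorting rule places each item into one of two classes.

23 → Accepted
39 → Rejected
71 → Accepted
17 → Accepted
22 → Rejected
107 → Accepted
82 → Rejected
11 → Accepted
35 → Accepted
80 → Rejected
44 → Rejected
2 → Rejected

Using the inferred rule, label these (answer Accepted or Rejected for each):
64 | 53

The pattern is that an item is 'Accepted' exactly when: ≡ 5 (mod 6).
64: 64 mod 6 = 4 — lacks this property, so Rejected.
53: 53 mod 6 = 5 — matches, so Accepted.

Rejected, Accepted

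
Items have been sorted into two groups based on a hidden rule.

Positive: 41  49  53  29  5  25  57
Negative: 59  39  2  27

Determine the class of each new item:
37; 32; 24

Positive, Negative, Negative

The simplest hypothesis consistent with all the labels is: ≡ 1 (mod 4).
37 — 37 mod 4 = 1, hence Positive.
32 — 32 mod 4 = 0, hence Negative.
24 — 24 mod 4 = 0, hence Negative.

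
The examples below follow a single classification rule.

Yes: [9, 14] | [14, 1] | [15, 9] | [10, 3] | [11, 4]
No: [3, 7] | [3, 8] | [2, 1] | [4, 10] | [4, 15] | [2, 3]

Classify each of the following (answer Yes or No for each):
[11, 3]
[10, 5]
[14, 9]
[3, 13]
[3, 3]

The simplest hypothesis consistent with all the labels is: first ≥ 7.
[11, 3]: Yes (first 11). [10, 5]: Yes (first 10). [14, 9]: Yes (first 14). [3, 13]: No (first 3). [3, 3]: No (first 3).

Yes, Yes, Yes, No, No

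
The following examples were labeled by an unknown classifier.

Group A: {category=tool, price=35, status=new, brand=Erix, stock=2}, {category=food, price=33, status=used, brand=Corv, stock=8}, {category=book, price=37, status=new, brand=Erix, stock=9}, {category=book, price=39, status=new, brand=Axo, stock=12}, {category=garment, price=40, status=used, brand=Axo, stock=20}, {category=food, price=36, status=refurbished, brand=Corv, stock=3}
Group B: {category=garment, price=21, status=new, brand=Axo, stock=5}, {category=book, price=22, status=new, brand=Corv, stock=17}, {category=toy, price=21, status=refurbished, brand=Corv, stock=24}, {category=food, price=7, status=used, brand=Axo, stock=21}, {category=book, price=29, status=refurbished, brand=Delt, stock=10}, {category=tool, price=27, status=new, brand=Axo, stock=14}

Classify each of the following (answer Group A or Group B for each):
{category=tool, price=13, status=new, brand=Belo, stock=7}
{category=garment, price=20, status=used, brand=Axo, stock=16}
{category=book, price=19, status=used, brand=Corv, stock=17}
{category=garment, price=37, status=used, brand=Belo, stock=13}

Rule: price ≥ 33. This holds for each 'Group A' example and fails for each 'Group B' one.
{category=tool, price=13, status=new, brand=Belo, stock=7}: price = 13 — fails the rule, so Group B. {category=garment, price=20, status=used, brand=Axo, stock=16}: price = 20 — fails the rule, so Group B. {category=book, price=19, status=used, brand=Corv, stock=17}: price = 19 — fails the rule, so Group B. {category=garment, price=37, status=used, brand=Belo, stock=13}: price = 37 — checks out, so Group A.

Group B, Group B, Group B, Group A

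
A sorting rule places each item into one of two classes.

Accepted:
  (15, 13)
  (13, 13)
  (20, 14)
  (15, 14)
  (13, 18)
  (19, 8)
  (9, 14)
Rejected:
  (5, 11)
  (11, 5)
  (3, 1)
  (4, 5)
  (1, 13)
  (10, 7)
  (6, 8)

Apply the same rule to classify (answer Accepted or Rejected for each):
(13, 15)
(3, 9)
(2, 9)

Accepted, Rejected, Rejected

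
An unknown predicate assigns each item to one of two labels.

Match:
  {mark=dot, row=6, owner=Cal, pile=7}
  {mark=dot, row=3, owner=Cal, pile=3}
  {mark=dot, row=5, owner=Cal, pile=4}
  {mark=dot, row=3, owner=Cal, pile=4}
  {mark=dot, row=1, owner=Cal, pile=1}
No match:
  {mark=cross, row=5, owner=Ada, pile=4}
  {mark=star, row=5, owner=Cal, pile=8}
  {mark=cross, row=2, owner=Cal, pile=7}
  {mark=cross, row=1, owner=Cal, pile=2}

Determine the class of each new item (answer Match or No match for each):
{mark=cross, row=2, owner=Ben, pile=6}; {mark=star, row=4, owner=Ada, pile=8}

No match, No match

'Match' ⟺ mark is dot.
{mark=cross, row=2, owner=Ben, pile=6} — mark is cross, hence No match. {mark=star, row=4, owner=Ada, pile=8} — mark is star, hence No match.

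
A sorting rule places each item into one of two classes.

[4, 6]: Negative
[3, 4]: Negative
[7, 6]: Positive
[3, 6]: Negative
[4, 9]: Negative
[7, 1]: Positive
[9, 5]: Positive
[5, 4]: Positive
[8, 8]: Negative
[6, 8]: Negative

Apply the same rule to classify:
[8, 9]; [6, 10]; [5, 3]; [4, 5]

Negative, Negative, Positive, Negative

The classifier is using: first > second.
[8, 9]: 8 < 9, does not fit → Negative. [6, 10]: 6 < 10, does not fit → Negative. [5, 3]: 5 > 3, checks out → Positive. [4, 5]: 4 < 5, does not fit → Negative.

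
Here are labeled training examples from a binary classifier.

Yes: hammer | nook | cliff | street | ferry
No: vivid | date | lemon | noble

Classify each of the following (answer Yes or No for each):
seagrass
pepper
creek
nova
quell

Yes, Yes, Yes, No, Yes

Looking at the examples, the only property every 'Yes' case has and every 'No' case lacks is: has a double letter.
Yes: seagrass, since 'ss' doubled.
Yes: pepper, since 'pp' doubled.
Yes: creek, since 'ee' doubled.
No: nova, since no doubled letter.
Yes: quell, since 'll' doubled.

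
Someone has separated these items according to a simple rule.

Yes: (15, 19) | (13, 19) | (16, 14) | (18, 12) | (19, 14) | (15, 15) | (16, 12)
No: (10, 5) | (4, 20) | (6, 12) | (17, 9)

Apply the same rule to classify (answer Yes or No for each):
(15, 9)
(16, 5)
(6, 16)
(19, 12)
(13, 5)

No, No, No, Yes, No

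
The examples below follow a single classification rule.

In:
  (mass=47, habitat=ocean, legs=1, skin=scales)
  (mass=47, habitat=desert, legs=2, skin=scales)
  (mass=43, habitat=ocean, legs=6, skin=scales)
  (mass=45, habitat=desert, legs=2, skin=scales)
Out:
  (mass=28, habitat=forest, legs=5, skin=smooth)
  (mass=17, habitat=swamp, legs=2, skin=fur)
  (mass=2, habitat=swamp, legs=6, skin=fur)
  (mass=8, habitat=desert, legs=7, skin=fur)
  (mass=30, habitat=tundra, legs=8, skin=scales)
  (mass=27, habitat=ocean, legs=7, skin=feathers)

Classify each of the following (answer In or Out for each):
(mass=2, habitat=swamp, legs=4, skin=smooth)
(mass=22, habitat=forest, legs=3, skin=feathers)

Rule: mass ≥ 43. This holds for each 'In' example and fails for each 'Out' one.

Out, Out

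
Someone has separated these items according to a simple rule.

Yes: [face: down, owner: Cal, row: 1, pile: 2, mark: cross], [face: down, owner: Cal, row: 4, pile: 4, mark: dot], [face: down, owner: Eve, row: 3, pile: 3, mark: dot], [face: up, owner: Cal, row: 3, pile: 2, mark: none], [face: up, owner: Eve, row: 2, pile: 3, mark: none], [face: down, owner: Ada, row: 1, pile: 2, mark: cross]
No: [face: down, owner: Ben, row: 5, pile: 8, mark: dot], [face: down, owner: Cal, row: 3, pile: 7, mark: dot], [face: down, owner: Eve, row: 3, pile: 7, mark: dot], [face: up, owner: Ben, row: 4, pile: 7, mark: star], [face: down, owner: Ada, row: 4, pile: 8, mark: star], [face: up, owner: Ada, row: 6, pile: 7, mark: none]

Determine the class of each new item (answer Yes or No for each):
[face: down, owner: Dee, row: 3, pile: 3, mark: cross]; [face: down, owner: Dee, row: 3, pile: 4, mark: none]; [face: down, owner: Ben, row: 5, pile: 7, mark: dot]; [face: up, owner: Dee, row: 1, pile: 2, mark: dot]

Yes, Yes, No, Yes

Rule: pile ≤ 4. This holds for each 'Yes' example and fails for each 'No' one.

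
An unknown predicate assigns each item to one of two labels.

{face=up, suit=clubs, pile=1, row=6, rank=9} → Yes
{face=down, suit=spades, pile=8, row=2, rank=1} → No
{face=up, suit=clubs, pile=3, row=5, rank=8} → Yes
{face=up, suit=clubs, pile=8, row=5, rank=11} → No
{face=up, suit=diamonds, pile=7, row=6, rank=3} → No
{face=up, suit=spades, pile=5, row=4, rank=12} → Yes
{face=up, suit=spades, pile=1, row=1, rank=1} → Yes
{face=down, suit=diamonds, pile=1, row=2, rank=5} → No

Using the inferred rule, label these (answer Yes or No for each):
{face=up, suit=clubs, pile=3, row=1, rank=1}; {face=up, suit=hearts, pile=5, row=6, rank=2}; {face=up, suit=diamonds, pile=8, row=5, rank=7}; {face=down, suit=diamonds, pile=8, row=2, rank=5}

The common property of the 'Yes' items is: face is up AND pile ≤ 5. No 'No' item has it.

Yes, Yes, No, No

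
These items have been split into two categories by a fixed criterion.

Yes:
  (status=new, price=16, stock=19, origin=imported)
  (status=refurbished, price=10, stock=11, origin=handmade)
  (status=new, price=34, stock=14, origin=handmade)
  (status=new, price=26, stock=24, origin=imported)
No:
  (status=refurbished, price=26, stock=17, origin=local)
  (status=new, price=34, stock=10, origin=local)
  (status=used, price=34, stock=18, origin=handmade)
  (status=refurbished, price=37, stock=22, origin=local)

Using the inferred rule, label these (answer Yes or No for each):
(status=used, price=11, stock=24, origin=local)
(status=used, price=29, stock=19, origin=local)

No, No

The common property of the 'Yes' items is: origin is not local AND stock ≠ 18. No 'No' item has it.
No: (status=used, price=11, stock=24, origin=local), since origin is local, stock = 24.
No: (status=used, price=29, stock=19, origin=local), since origin is local, stock = 19.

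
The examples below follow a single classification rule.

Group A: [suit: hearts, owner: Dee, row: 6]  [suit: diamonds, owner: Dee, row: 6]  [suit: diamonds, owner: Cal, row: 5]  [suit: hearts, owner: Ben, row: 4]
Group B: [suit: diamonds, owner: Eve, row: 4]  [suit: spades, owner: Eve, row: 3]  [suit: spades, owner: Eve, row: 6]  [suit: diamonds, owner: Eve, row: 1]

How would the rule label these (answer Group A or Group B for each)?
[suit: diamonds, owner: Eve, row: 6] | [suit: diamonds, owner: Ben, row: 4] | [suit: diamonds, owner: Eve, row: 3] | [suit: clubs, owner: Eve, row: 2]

Group B, Group A, Group B, Group B

Comparing the two groups points to one rule — owner is not Eve.
[suit: diamonds, owner: Eve, row: 6]: owner is Eve — does not satisfy this, so Group B.
[suit: diamonds, owner: Ben, row: 4]: owner is Ben — qualifies, so Group A.
[suit: diamonds, owner: Eve, row: 3]: owner is Eve — does not satisfy this, so Group B.
[suit: clubs, owner: Eve, row: 2]: owner is Eve — does not satisfy this, so Group B.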